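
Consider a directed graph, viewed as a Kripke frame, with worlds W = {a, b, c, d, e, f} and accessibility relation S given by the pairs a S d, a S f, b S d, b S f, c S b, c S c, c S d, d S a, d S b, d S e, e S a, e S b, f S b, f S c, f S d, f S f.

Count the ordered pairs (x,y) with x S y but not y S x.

Enumerating: (a,f), (c,b), (c,d), (d,e), (e,a), (e,b), (f,c), (f,d).

8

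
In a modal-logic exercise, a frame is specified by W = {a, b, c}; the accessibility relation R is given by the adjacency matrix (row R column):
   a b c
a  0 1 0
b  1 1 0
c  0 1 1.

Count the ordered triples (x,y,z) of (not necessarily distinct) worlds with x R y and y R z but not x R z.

2

Enumerating: (a,b,a), (c,b,a).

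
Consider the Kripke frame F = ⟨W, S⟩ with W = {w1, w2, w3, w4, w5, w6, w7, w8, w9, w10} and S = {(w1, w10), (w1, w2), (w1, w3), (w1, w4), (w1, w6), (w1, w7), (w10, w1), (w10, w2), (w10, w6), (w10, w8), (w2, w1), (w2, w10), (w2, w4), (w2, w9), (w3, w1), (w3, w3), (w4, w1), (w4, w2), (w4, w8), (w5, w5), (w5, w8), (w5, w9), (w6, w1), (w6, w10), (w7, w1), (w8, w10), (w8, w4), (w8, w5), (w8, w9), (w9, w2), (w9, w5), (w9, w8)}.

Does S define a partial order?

No

Reflexive: no — w1 is not related to itself.
Transitive: no — w1 S w10 and w10 S w8, but not w1 S w8.
Antisymmetric: no — w1 S w10 and w10 S w1 with w1 ≠ w10.
So S is not a partial order.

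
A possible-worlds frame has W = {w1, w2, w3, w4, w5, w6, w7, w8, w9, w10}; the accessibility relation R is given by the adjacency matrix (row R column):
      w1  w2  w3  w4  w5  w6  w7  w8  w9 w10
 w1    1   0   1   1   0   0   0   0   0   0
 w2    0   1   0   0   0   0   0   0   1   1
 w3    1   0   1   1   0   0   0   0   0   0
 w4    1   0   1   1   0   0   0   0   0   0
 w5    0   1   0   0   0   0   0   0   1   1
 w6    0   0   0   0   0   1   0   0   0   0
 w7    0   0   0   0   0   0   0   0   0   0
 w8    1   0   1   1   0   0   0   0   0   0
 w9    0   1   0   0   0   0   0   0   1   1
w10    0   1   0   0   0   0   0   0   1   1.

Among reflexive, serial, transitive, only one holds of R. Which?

transitive

Reflexive: no — w5 is not related to itself.
Serial: no — w7 has no R-successor.
Transitive: yes — every two-step R-path is closed by a direct edge.
Only transitive holds.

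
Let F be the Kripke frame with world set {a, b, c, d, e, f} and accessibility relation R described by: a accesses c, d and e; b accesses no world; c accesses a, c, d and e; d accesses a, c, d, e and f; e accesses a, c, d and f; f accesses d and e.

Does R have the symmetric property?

Yes

Symmetric: yes — every pair in R has its reverse in R.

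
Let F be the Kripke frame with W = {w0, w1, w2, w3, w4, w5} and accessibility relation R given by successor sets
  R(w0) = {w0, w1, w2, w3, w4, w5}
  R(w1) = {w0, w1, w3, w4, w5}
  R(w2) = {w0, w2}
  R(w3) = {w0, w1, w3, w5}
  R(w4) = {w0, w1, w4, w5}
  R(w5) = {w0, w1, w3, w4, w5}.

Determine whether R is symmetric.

Yes

Symmetric: yes — every pair in R has its reverse in R.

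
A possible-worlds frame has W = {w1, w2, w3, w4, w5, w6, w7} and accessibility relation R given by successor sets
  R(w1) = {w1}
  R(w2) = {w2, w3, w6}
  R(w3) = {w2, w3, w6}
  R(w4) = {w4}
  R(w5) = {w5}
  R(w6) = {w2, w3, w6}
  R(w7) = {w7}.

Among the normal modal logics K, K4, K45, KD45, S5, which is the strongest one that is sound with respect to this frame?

S5

Transitive (axiom 4): yes — every two-step R-path is closed by a direct edge.
Euclidean (axiom 5): yes — any two successors of a common world are R-related.
Serial (axiom D): yes — every world has a successor (e.g. w1 R w1).
Reflexive (axiom T): yes — every world is R-related to itself.
So F validates K, K4, K45, KD45, S5. The strongest is S5.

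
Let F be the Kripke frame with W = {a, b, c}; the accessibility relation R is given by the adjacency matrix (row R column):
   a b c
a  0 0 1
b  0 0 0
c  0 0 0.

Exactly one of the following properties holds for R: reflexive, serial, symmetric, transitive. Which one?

transitive

Reflexive: no — a is not related to itself.
Serial: no — b has no R-successor.
Symmetric: no — a R c but not c R a.
Transitive: yes — every two-step R-path is closed by a direct edge.
Only transitive holds.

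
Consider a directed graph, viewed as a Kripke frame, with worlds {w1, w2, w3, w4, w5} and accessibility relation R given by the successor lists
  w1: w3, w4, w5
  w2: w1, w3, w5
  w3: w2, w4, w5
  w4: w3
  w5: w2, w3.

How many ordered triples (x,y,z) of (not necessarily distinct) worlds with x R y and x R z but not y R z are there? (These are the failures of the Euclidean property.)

20

Enumerating: (w1,w3,w3), (w1,w4,w4), (w1,w4,w5), (w1,w5,w4), (w1,w5,w5), (w2,w1,w1), (w2,w3,w1), (w2,w3,w3), (w2,w5,w1), (w2,w5,w5), (w3,w2,w2), (w3,w2,w4), … and 8 more.
Total: 20.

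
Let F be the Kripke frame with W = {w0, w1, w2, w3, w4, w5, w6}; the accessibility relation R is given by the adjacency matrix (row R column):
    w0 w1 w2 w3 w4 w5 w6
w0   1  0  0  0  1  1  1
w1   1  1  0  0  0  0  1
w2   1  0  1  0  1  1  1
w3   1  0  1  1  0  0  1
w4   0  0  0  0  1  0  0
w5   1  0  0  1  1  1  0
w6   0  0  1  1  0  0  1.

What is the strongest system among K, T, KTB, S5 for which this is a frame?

Reflexive (axiom T): yes — every world is R-related to itself.
Symmetric (axiom B): no — w0 R w4 but not w4 R w0.
Euclidean (axiom 5): no — w0 R w4 and w0 R w5, but not w4 R w5.
So F validates K, T; KTB would additionally require R to be symmetric. The strongest is T.

T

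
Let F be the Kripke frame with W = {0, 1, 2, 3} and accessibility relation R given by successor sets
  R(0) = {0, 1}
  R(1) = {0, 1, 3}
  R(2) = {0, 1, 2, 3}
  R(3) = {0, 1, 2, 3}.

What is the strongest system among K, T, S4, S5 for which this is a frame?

Reflexive (axiom T): yes — every world is R-related to itself.
Transitive (axiom 4): no — 0 R 1 and 1 R 3, but not 0 R 3.
Euclidean (axiom 5): no — 1 R 0 and 1 R 3, but not 0 R 3.
So F validates K, T; S4 would additionally require R to be transitive. The strongest is T.

T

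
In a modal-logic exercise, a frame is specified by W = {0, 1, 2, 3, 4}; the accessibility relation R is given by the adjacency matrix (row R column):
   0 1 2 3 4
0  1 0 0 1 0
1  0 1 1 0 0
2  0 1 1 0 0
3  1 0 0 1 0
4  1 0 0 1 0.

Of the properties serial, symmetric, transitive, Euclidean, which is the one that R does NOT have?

Serial: yes — every world has a successor (e.g. 0 R 0).
Symmetric: no — 4 R 0 but not 0 R 4.
Transitive: yes — every two-step R-path is closed by a direct edge.
Euclidean: yes — any two successors of a common world are R-related.
Only symmetric fails.

symmetric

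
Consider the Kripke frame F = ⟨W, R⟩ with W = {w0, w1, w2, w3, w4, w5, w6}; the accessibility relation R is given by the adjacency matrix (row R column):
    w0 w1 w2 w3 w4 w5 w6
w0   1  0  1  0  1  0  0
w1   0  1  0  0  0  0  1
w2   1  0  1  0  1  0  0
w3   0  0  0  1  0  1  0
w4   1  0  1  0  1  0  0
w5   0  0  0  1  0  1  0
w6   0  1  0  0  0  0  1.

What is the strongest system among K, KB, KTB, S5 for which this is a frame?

Symmetric (axiom B): yes — every pair in R has its reverse in R.
Reflexive (axiom T): yes — every world is R-related to itself.
Euclidean (axiom 5): yes — any two successors of a common world are R-related.
So F validates K, KB, KTB, S5. The strongest is S5.

S5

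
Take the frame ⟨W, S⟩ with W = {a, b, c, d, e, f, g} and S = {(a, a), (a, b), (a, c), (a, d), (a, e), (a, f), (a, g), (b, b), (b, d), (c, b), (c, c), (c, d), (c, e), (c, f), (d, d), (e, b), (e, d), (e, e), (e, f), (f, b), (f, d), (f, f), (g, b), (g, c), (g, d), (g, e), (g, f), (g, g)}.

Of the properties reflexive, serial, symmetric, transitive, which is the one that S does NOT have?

symmetric

Reflexive: yes — every world is S-related to itself.
Serial: yes — every world has a successor (e.g. a S a).
Symmetric: no — a S b but not b S a.
Transitive: yes — every two-step S-path is closed by a direct edge.
Only symmetric fails.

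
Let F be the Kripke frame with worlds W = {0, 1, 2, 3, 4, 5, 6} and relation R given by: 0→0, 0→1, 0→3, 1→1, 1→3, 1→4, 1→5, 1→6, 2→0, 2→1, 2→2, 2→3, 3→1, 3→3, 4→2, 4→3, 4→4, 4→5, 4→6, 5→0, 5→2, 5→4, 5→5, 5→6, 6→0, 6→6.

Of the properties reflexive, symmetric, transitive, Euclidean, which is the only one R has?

reflexive

Reflexive: yes — every world is R-related to itself.
Symmetric: no — 0 R 1 but not 1 R 0.
Transitive: no — 0 R 1 and 1 R 4, but not 0 R 4.
Euclidean: no — 1 R 3 and 1 R 4, but not 3 R 4.
Only reflexive holds.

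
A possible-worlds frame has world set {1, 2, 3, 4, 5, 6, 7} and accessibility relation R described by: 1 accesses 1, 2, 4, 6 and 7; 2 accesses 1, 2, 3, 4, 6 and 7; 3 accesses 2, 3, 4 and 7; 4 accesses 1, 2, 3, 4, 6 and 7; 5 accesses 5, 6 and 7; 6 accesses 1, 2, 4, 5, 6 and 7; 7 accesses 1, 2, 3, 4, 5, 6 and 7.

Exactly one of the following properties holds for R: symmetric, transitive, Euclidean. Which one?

symmetric

Symmetric: yes — every pair in R has its reverse in R.
Transitive: no — 1 R 2 and 2 R 3, but not 1 R 3.
Euclidean: no — 2 R 1 and 2 R 3, but not 1 R 3.
Only symmetric holds.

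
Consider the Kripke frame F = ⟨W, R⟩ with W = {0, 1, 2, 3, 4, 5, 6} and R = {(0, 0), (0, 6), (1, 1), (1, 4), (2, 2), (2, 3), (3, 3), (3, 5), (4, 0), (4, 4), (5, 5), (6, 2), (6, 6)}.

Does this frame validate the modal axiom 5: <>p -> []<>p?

Axiom 5 corresponds to the accessibility relation being Euclidean.
Euclidean: no — 0 R 6 and 0 R 0, but not 6 R 0.

No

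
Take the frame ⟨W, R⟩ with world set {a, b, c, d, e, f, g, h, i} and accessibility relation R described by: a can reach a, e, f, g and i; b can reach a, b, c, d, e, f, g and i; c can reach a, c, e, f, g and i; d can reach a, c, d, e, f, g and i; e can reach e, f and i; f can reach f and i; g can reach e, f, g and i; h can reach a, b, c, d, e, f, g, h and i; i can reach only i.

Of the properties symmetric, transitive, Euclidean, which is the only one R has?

Symmetric: no — a R e but not e R a.
Transitive: yes — every two-step R-path is closed by a direct edge.
Euclidean: no — a R e and a R g, but not e R g.
Only transitive holds.

transitive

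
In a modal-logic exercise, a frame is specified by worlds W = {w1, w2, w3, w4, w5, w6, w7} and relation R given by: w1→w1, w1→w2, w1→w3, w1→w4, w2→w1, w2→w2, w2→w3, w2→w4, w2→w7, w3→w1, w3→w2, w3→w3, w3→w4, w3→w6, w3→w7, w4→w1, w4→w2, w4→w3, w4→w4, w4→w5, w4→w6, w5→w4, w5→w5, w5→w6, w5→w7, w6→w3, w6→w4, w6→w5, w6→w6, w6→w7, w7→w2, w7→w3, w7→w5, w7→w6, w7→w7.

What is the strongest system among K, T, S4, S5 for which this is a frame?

Reflexive (axiom T): yes — every world is R-related to itself.
Transitive (axiom 4): no — w1 R w2 and w2 R w7, but not w1 R w7.
Euclidean (axiom 5): no — w2 R w1 and w2 R w7, but not w1 R w7.
So F validates K, T; S4 would additionally require R to be transitive. The strongest is T.

T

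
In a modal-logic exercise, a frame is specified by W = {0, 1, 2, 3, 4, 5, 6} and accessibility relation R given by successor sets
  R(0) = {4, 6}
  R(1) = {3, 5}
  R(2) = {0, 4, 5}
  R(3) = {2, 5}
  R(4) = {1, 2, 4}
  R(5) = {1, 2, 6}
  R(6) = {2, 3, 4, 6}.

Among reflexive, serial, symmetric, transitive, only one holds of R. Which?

serial

Reflexive: no — 0 is not related to itself.
Serial: yes — every world has a successor (e.g. 0 R 4).
Symmetric: no — 0 R 4 but not 4 R 0.
Transitive: no — 0 R 4 and 4 R 1, but not 0 R 1.
Only serial holds.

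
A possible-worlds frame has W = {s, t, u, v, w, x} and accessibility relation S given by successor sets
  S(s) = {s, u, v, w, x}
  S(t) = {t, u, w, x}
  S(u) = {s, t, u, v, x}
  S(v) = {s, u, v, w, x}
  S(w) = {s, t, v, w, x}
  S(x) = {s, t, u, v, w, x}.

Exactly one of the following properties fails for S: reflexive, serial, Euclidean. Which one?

Reflexive: yes — every world is S-related to itself.
Serial: yes — every world has a successor (e.g. s S s).
Euclidean: no — s S u and s S w, but not u S w.
Only Euclidean fails.

Euclidean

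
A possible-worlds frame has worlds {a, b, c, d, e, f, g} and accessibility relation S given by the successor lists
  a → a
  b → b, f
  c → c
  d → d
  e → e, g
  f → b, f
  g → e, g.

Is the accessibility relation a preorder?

Reflexive: yes — every world is S-related to itself.
Transitive: yes — every two-step S-path is closed by a direct edge.
So S is a preorder.

Yes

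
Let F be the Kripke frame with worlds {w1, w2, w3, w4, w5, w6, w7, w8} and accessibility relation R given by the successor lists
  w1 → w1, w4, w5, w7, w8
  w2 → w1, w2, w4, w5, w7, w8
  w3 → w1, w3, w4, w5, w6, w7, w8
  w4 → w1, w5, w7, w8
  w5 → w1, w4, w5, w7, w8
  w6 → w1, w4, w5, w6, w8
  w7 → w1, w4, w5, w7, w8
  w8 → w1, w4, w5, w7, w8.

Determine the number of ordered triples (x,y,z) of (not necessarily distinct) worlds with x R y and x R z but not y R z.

Enumerating: (w1,w4,w4), (w2,w1,w2), (w2,w4,w2), (w2,w4,w4), (w2,w5,w2), (w2,w7,w2), (w2,w8,w2), (w3,w1,w3), (w3,w1,w6), (w3,w4,w3), (w3,w4,w4), (w3,w4,w6), … and 16 more.
Total: 28.

28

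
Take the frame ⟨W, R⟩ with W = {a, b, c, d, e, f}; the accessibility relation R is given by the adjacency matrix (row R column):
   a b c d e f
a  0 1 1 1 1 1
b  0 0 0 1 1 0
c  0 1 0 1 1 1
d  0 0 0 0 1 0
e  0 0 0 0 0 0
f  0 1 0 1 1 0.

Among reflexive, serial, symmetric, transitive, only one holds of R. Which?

transitive

Reflexive: no — a is not related to itself.
Serial: no — e has no R-successor.
Symmetric: no — a R b but not b R a.
Transitive: yes — every two-step R-path is closed by a direct edge.
Only transitive holds.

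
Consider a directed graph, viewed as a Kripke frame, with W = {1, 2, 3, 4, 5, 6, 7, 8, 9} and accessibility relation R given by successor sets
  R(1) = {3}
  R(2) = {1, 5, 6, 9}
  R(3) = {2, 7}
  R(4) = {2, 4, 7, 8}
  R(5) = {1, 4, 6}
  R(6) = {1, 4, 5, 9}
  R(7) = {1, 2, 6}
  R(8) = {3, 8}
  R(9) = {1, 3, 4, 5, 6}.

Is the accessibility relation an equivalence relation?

Reflexive: no — 1 is not related to itself.
Symmetric: no — 1 R 3 but not 3 R 1.
Transitive: no — 1 R 3 and 3 R 2, but not 1 R 2.
So R is not an equivalence relation.

No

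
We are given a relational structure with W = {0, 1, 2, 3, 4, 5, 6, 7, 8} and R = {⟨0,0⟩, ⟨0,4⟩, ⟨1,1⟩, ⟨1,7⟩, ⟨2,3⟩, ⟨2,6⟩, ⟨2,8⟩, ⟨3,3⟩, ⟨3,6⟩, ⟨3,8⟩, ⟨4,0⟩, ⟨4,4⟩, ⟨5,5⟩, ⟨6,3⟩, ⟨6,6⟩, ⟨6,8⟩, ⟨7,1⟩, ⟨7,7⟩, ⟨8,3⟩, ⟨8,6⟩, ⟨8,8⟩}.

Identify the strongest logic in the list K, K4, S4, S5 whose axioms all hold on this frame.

K4

Transitive (axiom 4): yes — every two-step R-path is closed by a direct edge.
Reflexive (axiom T): no — 2 is not related to itself.
Euclidean (axiom 5): yes — any two successors of a common world are R-related.
So F validates K, K4; S4 would additionally require R to be reflexive. The strongest is K4.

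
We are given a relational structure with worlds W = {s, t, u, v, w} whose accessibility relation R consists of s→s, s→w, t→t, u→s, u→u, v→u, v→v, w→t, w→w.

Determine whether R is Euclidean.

No

Euclidean: no — s R w and s R s, but not w R s.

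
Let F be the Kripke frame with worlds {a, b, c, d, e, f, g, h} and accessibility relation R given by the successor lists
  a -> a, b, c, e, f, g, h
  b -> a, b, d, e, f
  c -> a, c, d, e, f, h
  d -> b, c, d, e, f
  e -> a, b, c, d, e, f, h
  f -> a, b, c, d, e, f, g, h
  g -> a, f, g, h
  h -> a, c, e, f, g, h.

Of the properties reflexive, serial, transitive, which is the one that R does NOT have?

Reflexive: yes — every world is R-related to itself.
Serial: yes — every world has a successor (e.g. a R a).
Transitive: no — a R b and b R d, but not a R d.
Only transitive fails.

transitive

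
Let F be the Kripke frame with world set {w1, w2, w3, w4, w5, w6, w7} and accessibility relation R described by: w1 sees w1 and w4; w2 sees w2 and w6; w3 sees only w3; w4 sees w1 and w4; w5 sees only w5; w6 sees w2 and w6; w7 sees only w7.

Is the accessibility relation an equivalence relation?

Yes

Reflexive: yes — every world is R-related to itself.
Symmetric: yes — every pair in R has its reverse in R.
Transitive: yes — every two-step R-path is closed by a direct edge.
So R is an equivalence relation.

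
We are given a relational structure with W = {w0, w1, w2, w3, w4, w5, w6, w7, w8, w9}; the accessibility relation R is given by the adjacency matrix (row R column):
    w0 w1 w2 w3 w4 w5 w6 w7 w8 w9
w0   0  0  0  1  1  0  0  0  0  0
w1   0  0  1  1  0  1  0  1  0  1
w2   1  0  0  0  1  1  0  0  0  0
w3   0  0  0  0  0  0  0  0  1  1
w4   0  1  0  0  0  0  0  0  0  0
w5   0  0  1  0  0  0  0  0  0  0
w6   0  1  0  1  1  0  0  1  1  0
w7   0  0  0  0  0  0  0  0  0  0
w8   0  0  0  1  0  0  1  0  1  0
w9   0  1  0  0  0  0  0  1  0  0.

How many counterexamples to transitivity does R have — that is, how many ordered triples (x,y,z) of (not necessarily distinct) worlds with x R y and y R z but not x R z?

35

Enumerating: (w0,w3,w8), (w0,w3,w9), (w0,w4,w1), (w1,w2,w0), (w1,w2,w4), (w1,w3,w8), (w1,w9,w1), (w2,w0,w3), (w2,w4,w1), (w2,w5,w2), (w3,w8,w3), (w3,w8,w6), … and 23 more.
Total: 35.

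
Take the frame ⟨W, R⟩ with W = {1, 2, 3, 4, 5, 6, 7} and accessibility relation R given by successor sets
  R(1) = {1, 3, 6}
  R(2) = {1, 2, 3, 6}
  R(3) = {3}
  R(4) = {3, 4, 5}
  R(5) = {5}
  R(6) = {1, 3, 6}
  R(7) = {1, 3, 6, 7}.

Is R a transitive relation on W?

Yes

Transitive: yes — every two-step R-path is closed by a direct edge.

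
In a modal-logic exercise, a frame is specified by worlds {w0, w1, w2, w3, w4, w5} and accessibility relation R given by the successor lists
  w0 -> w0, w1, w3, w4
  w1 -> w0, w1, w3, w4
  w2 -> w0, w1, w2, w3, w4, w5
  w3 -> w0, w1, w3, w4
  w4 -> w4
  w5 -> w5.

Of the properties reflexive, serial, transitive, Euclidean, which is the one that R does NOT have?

Euclidean

Reflexive: yes — every world is R-related to itself.
Serial: yes — every world has a successor (e.g. w0 R w0).
Transitive: yes — every two-step R-path is closed by a direct edge.
Euclidean: no — w0 R w4 and w0 R w1, but not w4 R w1.
Only Euclidean fails.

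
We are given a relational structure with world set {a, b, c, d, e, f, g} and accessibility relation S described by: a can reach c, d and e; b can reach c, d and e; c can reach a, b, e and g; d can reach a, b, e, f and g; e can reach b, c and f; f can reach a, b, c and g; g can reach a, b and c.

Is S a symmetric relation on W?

Symmetric: no — a S e but not e S a.

No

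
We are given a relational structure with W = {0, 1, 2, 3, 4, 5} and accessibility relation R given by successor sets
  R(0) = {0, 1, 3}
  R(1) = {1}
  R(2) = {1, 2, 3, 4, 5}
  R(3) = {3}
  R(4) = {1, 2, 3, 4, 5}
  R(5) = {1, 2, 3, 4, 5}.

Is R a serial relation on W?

Yes

Serial: yes — every world has a successor (e.g. 0 R 0).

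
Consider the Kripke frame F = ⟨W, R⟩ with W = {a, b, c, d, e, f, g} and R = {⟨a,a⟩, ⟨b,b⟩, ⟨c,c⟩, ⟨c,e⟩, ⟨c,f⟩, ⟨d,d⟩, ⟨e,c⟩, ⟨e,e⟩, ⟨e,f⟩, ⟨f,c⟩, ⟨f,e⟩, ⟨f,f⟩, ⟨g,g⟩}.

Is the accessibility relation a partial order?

No

Reflexive: yes — every world is R-related to itself.
Transitive: yes — every two-step R-path is closed by a direct edge.
Antisymmetric: no — c R e and e R c with c ≠ e.
So R is not a partial order.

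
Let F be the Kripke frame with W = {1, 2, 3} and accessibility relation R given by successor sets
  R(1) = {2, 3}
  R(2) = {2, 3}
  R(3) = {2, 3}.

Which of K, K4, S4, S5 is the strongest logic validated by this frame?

K4

Transitive (axiom 4): yes — every two-step R-path is closed by a direct edge.
Reflexive (axiom T): no — 1 is not related to itself.
Euclidean (axiom 5): yes — any two successors of a common world are R-related.
So F validates K, K4; S4 would additionally require R to be reflexive. The strongest is K4.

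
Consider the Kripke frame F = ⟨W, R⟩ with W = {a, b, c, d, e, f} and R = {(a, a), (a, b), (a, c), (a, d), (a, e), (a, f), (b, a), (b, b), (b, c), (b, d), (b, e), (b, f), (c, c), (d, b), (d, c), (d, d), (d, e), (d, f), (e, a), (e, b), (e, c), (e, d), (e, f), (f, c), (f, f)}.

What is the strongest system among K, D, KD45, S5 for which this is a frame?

D

Serial (axiom D): yes — every world has a successor (e.g. a R a).
Euclidean (axiom 5): no — a R c and a R b, but not c R b.
Transitive (axiom 4): no — d R b and b R a, but not d R a.
Reflexive (axiom T): no — e is not related to itself.
So F validates K, D; KD45 would additionally require R to be Euclidean and transitive. The strongest is D.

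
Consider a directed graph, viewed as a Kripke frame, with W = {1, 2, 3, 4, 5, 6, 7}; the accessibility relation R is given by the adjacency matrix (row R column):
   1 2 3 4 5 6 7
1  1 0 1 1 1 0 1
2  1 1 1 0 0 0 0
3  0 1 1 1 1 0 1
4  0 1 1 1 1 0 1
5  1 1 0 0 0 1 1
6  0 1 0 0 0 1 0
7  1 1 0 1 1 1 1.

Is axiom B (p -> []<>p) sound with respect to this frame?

No

By correspondence theory, B is valid on a frame iff R is symmetric.
Symmetric: no — 1 R 3 but not 3 R 1.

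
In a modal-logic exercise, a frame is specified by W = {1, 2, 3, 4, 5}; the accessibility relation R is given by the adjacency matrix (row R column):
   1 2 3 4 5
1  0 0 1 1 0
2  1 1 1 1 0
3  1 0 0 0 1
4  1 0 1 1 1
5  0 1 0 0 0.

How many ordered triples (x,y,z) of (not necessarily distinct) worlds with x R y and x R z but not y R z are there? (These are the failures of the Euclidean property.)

20

Enumerating: (1,3,3), (1,3,4), (2,1,1), (2,1,2), (2,3,2), (2,3,3), (2,3,4), (2,4,2), (3,1,1), (3,1,5), (3,5,1), (3,5,5), … and 8 more.
Total: 20.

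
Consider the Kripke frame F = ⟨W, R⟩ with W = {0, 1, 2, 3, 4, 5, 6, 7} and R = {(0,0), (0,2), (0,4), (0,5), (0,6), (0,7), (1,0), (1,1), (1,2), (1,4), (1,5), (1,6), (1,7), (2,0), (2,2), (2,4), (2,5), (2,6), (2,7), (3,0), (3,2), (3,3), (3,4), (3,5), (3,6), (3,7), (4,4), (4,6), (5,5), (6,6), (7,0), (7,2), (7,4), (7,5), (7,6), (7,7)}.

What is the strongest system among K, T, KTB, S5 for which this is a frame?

Reflexive (axiom T): yes — every world is R-related to itself.
Symmetric (axiom B): no — 0 R 4 but not 4 R 0.
Euclidean (axiom 5): no — 0 R 4 and 0 R 2, but not 4 R 2.
So F validates K, T; KTB would additionally require R to be symmetric. The strongest is T.

T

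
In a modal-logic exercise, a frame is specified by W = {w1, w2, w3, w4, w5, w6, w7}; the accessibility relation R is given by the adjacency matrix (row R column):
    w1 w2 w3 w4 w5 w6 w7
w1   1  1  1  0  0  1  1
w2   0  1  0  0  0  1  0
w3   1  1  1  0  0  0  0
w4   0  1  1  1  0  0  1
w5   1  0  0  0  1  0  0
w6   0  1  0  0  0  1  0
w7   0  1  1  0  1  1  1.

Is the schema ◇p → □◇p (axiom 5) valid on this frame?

No

By correspondence theory, 5 is valid on a frame iff R is Euclidean.
Euclidean: no — w1 R w2 and w1 R w3, but not w2 R w3.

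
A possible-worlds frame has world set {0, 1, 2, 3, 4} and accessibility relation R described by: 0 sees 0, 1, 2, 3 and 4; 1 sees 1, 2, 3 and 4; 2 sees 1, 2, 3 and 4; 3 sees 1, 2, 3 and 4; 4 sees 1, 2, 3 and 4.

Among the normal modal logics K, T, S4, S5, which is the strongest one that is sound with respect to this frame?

Reflexive (axiom T): yes — every world is R-related to itself.
Transitive (axiom 4): yes — every two-step R-path is closed by a direct edge.
Euclidean (axiom 5): no — 0 R 1 and 0 R 0, but not 1 R 0.
So F validates K, T, S4; S5 would additionally require R to be Euclidean. The strongest is S4.

S4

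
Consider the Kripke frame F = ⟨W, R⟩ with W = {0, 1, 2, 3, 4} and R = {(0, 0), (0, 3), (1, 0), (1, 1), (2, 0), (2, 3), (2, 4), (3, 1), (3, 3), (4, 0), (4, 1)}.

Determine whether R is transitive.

No

Transitive: no — 0 R 3 and 3 R 1, but not 0 R 1.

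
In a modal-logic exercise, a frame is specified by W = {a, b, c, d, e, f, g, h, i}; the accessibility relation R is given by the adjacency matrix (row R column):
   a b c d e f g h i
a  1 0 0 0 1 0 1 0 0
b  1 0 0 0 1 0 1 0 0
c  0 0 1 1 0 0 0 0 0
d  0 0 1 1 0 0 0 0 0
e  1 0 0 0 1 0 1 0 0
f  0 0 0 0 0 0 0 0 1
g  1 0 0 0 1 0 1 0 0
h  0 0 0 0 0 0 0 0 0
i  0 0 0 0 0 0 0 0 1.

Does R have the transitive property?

Yes

Transitive: yes — every two-step R-path is closed by a direct edge.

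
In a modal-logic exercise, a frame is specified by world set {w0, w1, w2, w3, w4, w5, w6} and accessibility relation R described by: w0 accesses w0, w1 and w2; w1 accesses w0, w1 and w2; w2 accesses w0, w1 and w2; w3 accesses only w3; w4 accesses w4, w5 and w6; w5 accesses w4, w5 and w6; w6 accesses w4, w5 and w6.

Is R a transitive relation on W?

Transitive: yes — every two-step R-path is closed by a direct edge.

Yes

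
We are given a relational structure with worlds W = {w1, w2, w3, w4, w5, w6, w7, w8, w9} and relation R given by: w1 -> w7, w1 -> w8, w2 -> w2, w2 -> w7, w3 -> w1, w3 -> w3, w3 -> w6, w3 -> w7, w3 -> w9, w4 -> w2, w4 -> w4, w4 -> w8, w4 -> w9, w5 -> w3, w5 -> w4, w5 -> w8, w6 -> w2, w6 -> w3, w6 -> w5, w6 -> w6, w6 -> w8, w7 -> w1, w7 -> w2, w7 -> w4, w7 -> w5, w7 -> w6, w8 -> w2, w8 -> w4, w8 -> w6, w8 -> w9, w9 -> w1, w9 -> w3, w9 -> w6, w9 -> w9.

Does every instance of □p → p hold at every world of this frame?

No

Axiom T corresponds to the accessibility relation being reflexive.
Reflexive: no — w1 is not related to itself.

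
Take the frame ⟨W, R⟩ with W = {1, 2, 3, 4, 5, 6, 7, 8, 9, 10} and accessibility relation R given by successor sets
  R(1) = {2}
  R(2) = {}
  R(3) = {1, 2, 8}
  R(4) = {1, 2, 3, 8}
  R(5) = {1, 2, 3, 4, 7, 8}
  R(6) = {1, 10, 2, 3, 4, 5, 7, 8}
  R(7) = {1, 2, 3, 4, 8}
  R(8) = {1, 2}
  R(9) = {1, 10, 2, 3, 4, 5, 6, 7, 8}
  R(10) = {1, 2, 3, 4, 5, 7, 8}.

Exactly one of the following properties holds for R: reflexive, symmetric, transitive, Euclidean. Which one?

Reflexive: no — 1 is not related to itself.
Symmetric: no — 1 R 2 but not 2 R 1.
Transitive: yes — every two-step R-path is closed by a direct edge.
Euclidean: no — 10 R 1 and 10 R 3, but not 1 R 3.
Only transitive holds.

transitive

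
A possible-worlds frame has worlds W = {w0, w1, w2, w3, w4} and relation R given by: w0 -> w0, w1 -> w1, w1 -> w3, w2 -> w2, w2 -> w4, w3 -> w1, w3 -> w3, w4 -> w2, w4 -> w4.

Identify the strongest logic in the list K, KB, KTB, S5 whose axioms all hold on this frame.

Symmetric (axiom B): yes — every pair in R has its reverse in R.
Reflexive (axiom T): yes — every world is R-related to itself.
Euclidean (axiom 5): yes — any two successors of a common world are R-related.
So F validates K, KB, KTB, S5. The strongest is S5.

S5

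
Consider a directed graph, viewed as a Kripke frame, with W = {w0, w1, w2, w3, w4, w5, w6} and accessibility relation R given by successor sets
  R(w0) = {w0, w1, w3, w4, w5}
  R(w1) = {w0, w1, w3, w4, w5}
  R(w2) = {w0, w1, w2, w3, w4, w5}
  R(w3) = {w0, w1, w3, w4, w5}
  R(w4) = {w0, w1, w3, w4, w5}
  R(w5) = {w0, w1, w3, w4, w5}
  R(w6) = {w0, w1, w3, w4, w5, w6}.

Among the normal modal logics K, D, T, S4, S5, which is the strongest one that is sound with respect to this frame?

S4

Serial (axiom D): yes — every world has a successor (e.g. w0 R w0).
Reflexive (axiom T): yes — every world is R-related to itself.
Transitive (axiom 4): yes — every two-step R-path is closed by a direct edge.
Euclidean (axiom 5): no — w2 R w0 and w2 R w2, but not w0 R w2.
So F validates K, D, T, S4; S5 would additionally require R to be Euclidean. The strongest is S4.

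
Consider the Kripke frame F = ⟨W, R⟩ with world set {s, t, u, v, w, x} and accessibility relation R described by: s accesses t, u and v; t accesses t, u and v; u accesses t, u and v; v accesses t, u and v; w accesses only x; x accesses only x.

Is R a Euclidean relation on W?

Yes

Euclidean: yes — any two successors of a common world are R-related.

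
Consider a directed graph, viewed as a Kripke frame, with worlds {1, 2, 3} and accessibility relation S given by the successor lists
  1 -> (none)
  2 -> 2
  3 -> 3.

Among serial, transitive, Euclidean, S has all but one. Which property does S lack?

Serial: no — 1 has no S-successor.
Transitive: yes — every two-step S-path is closed by a direct edge.
Euclidean: yes — any two successors of a common world are S-related.
Only serial fails.

serial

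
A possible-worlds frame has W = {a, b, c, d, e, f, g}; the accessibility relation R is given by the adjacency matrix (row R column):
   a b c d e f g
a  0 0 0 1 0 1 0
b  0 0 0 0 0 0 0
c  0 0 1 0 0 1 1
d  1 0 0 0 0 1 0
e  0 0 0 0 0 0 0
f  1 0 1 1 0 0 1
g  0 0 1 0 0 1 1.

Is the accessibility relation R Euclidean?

Euclidean: no — f R a and f R c, but not a R c.

No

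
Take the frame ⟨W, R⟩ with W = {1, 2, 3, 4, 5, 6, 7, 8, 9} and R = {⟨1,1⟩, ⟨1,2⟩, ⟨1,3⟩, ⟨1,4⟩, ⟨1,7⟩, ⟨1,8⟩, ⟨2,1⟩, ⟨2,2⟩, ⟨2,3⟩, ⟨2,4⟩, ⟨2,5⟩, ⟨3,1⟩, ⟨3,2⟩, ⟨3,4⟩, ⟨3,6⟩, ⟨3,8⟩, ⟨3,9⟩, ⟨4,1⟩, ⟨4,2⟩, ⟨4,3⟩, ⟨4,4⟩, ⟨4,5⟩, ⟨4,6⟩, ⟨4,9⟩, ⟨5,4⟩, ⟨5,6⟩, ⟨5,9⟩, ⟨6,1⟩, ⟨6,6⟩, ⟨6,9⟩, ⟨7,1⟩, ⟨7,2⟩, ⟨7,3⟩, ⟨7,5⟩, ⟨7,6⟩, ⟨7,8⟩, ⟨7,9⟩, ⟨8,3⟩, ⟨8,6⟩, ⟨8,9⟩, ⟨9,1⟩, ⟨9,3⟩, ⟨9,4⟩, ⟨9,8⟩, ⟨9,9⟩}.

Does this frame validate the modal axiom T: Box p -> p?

No

The schema T characterises exactly the reflexive frames.
Reflexive: no — 3 is not related to itself.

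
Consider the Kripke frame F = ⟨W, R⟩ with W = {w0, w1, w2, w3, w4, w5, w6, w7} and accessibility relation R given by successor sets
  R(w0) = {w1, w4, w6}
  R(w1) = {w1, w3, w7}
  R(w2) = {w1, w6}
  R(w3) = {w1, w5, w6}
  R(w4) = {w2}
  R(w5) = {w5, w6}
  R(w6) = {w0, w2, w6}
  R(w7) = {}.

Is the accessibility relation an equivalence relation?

Reflexive: no — w0 is not related to itself.
Symmetric: no — w0 R w1 but not w1 R w0.
Transitive: no — w0 R w1 and w1 R w3, but not w0 R w3.
So R is not an equivalence relation.

No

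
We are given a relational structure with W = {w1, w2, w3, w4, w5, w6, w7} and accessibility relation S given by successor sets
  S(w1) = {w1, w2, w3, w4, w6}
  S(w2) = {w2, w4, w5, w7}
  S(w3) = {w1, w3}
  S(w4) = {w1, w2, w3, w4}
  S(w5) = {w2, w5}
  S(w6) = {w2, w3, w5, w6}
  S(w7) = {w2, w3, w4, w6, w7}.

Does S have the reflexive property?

Yes

Reflexive: yes — every world is S-related to itself.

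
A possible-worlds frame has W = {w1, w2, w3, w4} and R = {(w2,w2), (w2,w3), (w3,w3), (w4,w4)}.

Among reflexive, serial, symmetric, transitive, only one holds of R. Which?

Reflexive: no — w1 is not related to itself.
Serial: no — w1 has no R-successor.
Symmetric: no — w2 R w3 but not w3 R w2.
Transitive: yes — every two-step R-path is closed by a direct edge.
Only transitive holds.

transitive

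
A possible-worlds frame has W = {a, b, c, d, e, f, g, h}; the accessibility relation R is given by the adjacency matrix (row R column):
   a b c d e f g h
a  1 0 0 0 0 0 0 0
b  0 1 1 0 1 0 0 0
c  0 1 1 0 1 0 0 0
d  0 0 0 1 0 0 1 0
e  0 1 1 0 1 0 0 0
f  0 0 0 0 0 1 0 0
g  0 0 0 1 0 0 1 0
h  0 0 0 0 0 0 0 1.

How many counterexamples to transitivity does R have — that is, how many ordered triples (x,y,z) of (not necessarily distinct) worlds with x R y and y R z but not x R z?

0

R is transitive; there are no such tuples.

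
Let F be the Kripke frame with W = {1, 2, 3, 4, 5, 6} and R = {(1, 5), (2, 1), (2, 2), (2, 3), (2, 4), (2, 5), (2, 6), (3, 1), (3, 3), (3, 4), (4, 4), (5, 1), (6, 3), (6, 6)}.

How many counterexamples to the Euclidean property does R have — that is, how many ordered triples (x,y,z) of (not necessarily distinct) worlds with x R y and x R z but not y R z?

Enumerating: (1,5,5), (2,1,1), (2,1,2), (2,1,3), (2,1,4), (2,1,6), (2,3,2), (2,3,5), (2,3,6), (2,4,1), (2,4,2), (2,4,3), … and 18 more.
Total: 30.

30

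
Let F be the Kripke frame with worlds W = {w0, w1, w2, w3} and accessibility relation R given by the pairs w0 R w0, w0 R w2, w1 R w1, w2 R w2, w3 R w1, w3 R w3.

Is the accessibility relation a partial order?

Reflexive: yes — every world is R-related to itself.
Transitive: yes — every two-step R-path is closed by a direct edge.
Antisymmetric: yes — no distinct pair is related both ways.
So R is a partial order.

Yes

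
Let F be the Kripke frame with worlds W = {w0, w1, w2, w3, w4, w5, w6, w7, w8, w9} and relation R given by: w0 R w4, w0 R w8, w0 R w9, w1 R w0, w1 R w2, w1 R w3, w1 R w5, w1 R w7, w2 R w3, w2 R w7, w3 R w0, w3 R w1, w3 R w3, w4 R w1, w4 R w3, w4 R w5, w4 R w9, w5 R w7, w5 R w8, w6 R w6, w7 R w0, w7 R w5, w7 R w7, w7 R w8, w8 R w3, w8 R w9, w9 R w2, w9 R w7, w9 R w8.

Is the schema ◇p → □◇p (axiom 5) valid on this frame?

The schema 5 characterises exactly the Euclidean frames.
Euclidean: no — w0 R w4 and w0 R w8, but not w4 R w8.

No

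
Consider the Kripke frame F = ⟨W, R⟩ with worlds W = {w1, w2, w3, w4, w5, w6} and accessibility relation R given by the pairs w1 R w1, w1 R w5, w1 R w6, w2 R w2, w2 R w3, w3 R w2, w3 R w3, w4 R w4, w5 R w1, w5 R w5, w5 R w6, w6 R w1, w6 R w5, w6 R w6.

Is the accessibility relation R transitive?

Yes

Transitive: yes — every two-step R-path is closed by a direct edge.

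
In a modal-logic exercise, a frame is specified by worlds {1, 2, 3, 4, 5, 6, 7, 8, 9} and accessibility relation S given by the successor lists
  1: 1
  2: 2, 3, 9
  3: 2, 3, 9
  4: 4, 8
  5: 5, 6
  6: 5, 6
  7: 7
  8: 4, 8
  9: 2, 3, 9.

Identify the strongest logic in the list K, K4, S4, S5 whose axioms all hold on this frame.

Transitive (axiom 4): yes — every two-step S-path is closed by a direct edge.
Reflexive (axiom T): yes — every world is S-related to itself.
Euclidean (axiom 5): yes — any two successors of a common world are S-related.
So F validates K, K4, S4, S5. The strongest is S5.

S5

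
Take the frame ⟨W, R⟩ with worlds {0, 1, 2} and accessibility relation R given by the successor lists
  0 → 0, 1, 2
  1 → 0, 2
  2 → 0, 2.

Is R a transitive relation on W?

No

Transitive: no — 2 R 0 and 0 R 1, but not 2 R 1.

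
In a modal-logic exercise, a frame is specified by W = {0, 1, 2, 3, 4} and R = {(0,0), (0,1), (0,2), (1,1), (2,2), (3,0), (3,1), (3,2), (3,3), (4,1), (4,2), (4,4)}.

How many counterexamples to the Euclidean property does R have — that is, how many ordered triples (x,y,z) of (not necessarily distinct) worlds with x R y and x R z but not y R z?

Enumerating: (0,1,0), (0,1,2), (0,2,0), (0,2,1), (3,0,3), (3,1,0), (3,1,2), (3,1,3), (3,2,0), (3,2,1), (3,2,3), (4,1,2), (4,1,4), (4,2,1), (4,2,4).

15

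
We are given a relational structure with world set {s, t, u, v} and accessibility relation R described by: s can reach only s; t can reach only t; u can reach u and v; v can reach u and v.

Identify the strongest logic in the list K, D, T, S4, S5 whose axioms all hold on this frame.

Serial (axiom D): yes — every world has a successor (e.g. s R s).
Reflexive (axiom T): yes — every world is R-related to itself.
Transitive (axiom 4): yes — every two-step R-path is closed by a direct edge.
Euclidean (axiom 5): yes — any two successors of a common world are R-related.
So F validates K, D, T, S4, S5. The strongest is S5.

S5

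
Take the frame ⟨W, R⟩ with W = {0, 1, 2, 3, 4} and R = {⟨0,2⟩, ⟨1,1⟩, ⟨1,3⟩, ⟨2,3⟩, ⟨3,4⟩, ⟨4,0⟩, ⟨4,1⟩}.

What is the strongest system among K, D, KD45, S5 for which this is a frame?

Serial (axiom D): yes — every world has a successor (e.g. 0 R 2).
Euclidean (axiom 5): no — 4 R 0 and 4 R 1, but not 0 R 1.
Transitive (axiom 4): no — 0 R 2 and 2 R 3, but not 0 R 3.
Reflexive (axiom T): no — 0 is not related to itself.
So F validates K, D; KD45 would additionally require R to be Euclidean and transitive. The strongest is D.

D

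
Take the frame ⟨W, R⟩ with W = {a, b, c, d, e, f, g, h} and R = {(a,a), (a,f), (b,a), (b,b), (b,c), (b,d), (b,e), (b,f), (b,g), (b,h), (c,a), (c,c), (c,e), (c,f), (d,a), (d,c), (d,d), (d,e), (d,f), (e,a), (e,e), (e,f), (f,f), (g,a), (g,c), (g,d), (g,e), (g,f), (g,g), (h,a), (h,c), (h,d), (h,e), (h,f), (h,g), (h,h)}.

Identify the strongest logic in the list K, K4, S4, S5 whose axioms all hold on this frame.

S4

Transitive (axiom 4): yes — every two-step R-path is closed by a direct edge.
Reflexive (axiom T): yes — every world is R-related to itself.
Euclidean (axiom 5): no — b R a and b R c, but not a R c.
So F validates K, K4, S4; S5 would additionally require R to be Euclidean. The strongest is S4.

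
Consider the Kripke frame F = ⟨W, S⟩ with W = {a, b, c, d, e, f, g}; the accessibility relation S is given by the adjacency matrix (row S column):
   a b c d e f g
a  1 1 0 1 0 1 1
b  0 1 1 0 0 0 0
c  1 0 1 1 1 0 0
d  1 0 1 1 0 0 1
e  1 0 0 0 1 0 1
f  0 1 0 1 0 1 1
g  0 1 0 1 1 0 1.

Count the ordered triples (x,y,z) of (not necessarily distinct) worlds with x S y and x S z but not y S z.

34

Enumerating: (a,b,a), (a,b,d), (a,b,f), (a,b,g), (a,d,b), (a,d,f), (a,f,a), (a,g,a), (a,g,f), (b,c,b), (c,a,c), (c,a,e), … and 22 more.
Total: 34.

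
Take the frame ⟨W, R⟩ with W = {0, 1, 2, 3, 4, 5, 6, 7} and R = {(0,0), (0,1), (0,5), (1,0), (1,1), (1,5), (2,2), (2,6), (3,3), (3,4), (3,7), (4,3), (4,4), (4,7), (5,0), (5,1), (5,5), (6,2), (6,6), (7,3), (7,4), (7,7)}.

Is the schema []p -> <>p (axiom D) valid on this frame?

Yes

Axiom D corresponds to the accessibility relation being serial.
Serial: yes — every world has a successor (e.g. 0 R 0).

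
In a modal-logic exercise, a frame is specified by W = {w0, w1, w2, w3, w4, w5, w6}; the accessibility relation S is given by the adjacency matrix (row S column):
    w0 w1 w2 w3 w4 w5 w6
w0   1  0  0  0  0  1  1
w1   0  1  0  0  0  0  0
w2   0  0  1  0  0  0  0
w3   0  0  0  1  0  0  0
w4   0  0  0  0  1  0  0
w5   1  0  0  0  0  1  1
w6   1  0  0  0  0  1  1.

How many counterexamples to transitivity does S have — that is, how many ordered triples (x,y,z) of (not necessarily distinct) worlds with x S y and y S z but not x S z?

S is transitive; there are no such tuples.

0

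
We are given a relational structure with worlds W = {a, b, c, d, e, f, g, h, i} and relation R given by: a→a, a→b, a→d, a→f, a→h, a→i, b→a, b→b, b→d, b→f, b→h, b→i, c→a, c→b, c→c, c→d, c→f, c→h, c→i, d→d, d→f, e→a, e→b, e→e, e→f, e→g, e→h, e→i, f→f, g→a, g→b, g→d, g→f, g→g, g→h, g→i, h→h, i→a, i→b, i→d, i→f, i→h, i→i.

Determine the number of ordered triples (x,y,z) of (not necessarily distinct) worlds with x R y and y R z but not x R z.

4

Enumerating: (e,a,d), (e,b,d), (e,g,d), (e,i,d).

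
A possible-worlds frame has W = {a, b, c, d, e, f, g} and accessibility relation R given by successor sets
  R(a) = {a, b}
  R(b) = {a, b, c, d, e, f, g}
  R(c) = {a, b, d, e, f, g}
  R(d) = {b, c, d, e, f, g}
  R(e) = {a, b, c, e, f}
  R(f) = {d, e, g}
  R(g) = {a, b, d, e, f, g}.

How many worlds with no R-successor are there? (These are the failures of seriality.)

R is serial; there are no such worlds.

0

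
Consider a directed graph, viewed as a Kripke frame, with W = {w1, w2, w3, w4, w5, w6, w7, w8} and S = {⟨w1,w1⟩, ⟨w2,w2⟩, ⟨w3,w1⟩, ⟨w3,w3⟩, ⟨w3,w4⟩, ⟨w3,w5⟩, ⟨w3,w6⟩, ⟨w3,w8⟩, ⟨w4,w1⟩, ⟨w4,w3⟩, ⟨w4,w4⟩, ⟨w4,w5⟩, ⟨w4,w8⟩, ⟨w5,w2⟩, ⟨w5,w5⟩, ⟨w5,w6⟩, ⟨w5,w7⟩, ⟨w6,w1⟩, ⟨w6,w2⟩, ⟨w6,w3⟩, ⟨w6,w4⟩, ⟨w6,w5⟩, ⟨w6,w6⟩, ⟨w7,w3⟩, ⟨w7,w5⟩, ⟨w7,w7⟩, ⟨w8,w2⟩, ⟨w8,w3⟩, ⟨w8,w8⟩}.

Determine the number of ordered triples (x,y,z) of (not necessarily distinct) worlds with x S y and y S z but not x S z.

Enumerating: (w3,w5,w2), (w3,w5,w7), (w3,w6,w2), (w3,w8,w2), (w4,w3,w6), (w4,w5,w2), (w4,w5,w6), (w4,w5,w7), (w4,w8,w2), (w5,w6,w1), (w5,w6,w3), (w5,w6,w4), … and 14 more.
Total: 26.

26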